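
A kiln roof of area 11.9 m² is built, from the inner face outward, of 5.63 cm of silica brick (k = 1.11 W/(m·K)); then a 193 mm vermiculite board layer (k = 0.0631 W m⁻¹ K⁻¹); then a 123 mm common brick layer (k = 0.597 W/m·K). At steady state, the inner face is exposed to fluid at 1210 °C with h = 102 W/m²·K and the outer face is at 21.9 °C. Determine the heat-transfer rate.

Series thermal resistances, inner to outer:
  R_conv,in = 1/(hA) = 1/(102·11.9) = 8.239×10^-4 K/W
  R_silica brick = L/(kA) = 0.0563/(1.11·11.9) = 0.004262 K/W
  R_vermiculite board = L/(kA) = 0.193/(0.0631·11.9) = 0.2570 K/W
  R_common brick = L/(kA) = 0.123/(0.597·11.9) = 0.01731 K/W
ΣR = 8.239×10^-4 + 0.004262 + 0.2570 + 0.01731 = 0.2794 K/W
Q = ΔT/ΣR = (1210 °C − 21.9 °C)/0.2794 = 4250 W

Q = 4.25 kW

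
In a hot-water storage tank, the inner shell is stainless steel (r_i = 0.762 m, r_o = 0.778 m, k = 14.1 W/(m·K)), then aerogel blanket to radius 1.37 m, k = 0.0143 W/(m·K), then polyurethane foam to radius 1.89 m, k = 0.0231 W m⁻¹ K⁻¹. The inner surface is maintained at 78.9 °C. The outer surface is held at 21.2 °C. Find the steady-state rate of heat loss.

Q = 15.3 W

Treat each layer as a resistance in series:
  R_stainless steel = (1/0.762 − 1/0.778)/(4πk) = 0.02699/(4π·14.1) = 1.523×10^-4 K/W
  R_aerogel blanket = (1/0.778 − 1/1.37)/(4πk) = 0.5554/(4π·0.0143) = 3.091 K/W
  R_polyurethane foam = (1/1.37 − 1/1.89)/(4πk) = 0.2008/(4π·0.0231) = 0.6918 K/W
ΣR = 1.523×10^-4 + 3.091 + 0.6918 = 3.783 K/W
Q = ΔT/ΣR = (78.9 °C − 21.2 °C)/3.783 = 15.3 W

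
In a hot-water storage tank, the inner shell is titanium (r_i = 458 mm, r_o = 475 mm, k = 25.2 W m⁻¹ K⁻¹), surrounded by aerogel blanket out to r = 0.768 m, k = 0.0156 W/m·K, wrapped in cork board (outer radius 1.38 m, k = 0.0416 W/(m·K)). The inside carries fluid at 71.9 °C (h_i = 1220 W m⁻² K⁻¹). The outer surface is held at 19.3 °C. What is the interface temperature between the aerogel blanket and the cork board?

T = 30.5 °C

Resistance network (inner→outer):
  R_conv,in = 1/(4πr²h) = 1/(4π·0.458²·1220) = 3.110×10^-4 K/W
  R_titanium = (1/0.458 − 1/0.475)/(4πk) = 0.07814/(4π·25.2) = 2.468×10^-4 K/W
  R_aerogel blanket = (1/0.475 − 1/0.768)/(4πk) = 0.8032/(4π·0.0156) = 4.097 K/W
  R_cork board = (1/0.768 − 1/1.38)/(4πk) = 0.5774/(4π·0.0416) = 1.105 K/W
ΣR = 3.110×10^-4 + 2.468×10^-4 + 4.097 + 1.105 = 5.203 K/W
Q = ΔT/ΣR = (71.9 °C − 19.3 °C)/5.203 = 10.11 W
From the inner boundary to the aerogel blanket/cork board interface, ΣR_partial = 4.098 K/W.
T_interface = T_in − Q·ΣR_partial = 71.9 °C − (10.11)(4.098) = 30.5 °C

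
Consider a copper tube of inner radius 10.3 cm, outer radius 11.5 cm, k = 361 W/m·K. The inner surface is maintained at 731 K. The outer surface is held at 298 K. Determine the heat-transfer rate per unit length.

Q' = 8.91×10^6 W/m

Q' = 2πk·ΔT/ln(r₂/r₁) = 2π × 361 × 433 / ln(0.115/0.103) = 8.91×10^6 W/m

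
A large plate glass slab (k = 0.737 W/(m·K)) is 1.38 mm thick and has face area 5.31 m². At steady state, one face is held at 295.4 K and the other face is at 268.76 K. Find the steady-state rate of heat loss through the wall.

Q = kA·ΔT/L = 0.737 × 5.31 × |295.4 K − 268.76 K| / 0.00138 = 75500 W

Q = 75500 W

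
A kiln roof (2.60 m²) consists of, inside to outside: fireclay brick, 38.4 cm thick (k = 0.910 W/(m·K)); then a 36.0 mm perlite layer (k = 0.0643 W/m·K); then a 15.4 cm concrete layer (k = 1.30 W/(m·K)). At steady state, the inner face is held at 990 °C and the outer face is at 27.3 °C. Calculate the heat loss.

Q = 2.27 kW

Series thermal resistances, inner to outer:
  R_fireclay brick = L/(kA) = 0.384/(0.910·2.60) = 0.1623 K/W
  R_perlite = L/(kA) = 0.0360/(0.0643·2.60) = 0.2153 K/W
  R_concrete = L/(kA) = 0.154/(1.30·2.60) = 0.04556 K/W
ΣR = 0.1623 + 0.2153 + 0.04556 = 0.4232 K/W
Q = ΔT/ΣR = (990 °C − 27.3 °C)/0.4232 = 2270 W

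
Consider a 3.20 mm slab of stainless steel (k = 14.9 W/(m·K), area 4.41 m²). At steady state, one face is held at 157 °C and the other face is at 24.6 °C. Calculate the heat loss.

Q = kA·ΔT/L = 14.9 × 4.41 × |157 °C − 24.6 °C| / 0.00320 = 2.72×10^6 W

Q = 2.72×10^6 W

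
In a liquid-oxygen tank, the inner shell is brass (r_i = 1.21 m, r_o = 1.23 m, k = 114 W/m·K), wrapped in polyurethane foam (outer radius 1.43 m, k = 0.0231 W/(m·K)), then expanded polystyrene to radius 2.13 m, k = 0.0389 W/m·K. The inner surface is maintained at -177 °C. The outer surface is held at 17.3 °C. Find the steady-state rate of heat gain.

Q = 225 W

Resistance network (inner→outer):
  R_brass = (1/1.21 − 1/1.23)/(4πk) = 0.01344/(4π·114) = 9.380×10^-6 K/W
  R_polyurethane foam = (1/1.23 − 1/1.43)/(4πk) = 0.1137/(4π·0.0231) = 0.3917 K/W
  R_expanded polystyrene = (1/1.43 − 1/2.13)/(4πk) = 0.2298/(4π·0.0389) = 0.4701 K/W
ΣR = 9.380×10^-6 + 0.3917 + 0.4701 = 0.8618 K/W
Q = ΔT/ΣR = (-177 °C − 17.3 °C)/0.8618 = -225 W
(Negative Q ⇒ heat flows inward; heat gain = 225 W.)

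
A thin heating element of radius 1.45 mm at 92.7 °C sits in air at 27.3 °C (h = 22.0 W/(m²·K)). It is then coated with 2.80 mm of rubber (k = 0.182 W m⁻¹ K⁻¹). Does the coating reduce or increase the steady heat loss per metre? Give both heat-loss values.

increases: 13.1 → 24.7 W/m

Critical radius for a cylinder: r_cr = k/h = 0.00827 m = 0.827 cm.
Outer radius after coating: r₂ = 0.00145 + 0.00280 = 0.00425 m.
Since r₁ < r_cr and r₂ ≤ r_cr, the coating moves toward the maximum at r_cr — heat loss rises.
Bare: R = 1/(2πr₁h) = 4.989 m·K/W; Q = 65.4/4.989 = 13.1 W/m.
Coated: R = R_cond + R_conv = 2.643 m·K/W; Q = 65.4/2.643 = 24.7 W/m.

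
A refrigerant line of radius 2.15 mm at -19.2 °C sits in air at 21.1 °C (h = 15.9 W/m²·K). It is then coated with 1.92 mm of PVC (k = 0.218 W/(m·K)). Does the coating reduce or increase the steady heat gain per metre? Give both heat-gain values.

increases: 8.66 → 13.8 W/m

Critical radius for a cylinder: r_cr = k/h = 0.0137 m = 1.37 cm.
Outer radius after coating: r₂ = 0.00215 + 0.00192 = 0.00407 m.
Since r₁ < r_cr and r₂ ≤ r_cr, the coating moves toward the maximum at r_cr — heat gain rises.
Bare: R = 1/(2πr₁h) = 4.656 m·K/W; Q = 40.3/4.656 = 8.66 W/m.
Coated: R = R_cond + R_conv = 2.925 m·K/W; Q = 40.3/2.925 = 13.8 W/m.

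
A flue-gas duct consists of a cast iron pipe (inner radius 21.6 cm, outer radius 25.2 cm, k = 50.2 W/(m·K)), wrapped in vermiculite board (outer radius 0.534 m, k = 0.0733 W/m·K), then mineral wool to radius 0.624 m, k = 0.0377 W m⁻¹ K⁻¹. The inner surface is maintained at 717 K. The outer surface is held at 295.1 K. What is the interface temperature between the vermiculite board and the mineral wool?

T = 416 K

Resistance network (inner→outer):
  R'_cast iron = ln(0.252/0.216)/(2πk) = 0.1542/(2π·50.2) = 4.887×10^-4 m·K/W
  R'_vermiculite board = ln(0.534/0.252)/(2πk) = 0.7510/(2π·0.0733) = 1.631 m·K/W
  R'_mineral wool = ln(0.624/0.534)/(2πk) = 0.1558/(2π·0.0377) = 0.6575 m·K/W
ΣR = 4.887×10^-4 + 1.631 + 0.6575 = 2.289 m·K/W
Q' = ΔT/ΣR = (717 K − 295.1 K)/2.289 = 184.3 W/m
From the inner boundary to the vermiculite board/mineral wool interface, ΣR_partial = 1.631 m·K/W.
T_interface = T_in − Q'·ΣR_partial = 717 K − (184.3)(1.631) = 416 K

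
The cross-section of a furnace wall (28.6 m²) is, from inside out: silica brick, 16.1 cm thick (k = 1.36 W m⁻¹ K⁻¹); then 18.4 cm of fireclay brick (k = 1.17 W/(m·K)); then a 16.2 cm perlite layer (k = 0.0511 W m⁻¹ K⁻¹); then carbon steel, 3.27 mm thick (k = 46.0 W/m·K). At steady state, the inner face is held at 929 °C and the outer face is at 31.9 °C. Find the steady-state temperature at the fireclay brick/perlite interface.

Treat each layer as a resistance in series:
  R_silica brick = L/(kA) = 0.161/(1.36·28.6) = 0.004139 K/W
  R_fireclay brick = L/(kA) = 0.184/(1.17·28.6) = 0.005499 K/W
  R_perlite = L/(kA) = 0.162/(0.0511·28.6) = 0.1108 K/W
  R_carbon steel = L/(kA) = 0.00327/(46.0·28.6) = 2.486×10^-6 K/W
ΣR = 0.004139 + 0.005499 + 0.1108 + 2.486×10^-6 = 0.1204 K/W
Q = ΔT/ΣR = (929 °C − 31.9 °C)/0.1204 = 7451 W
From the inner boundary to the fireclay brick/perlite interface, ΣR_partial = 0.009638 K/W.
T_interface = T_in − Q·ΣR_partial = 929 °C − (7451)(0.009638) = 857 °C

T = 857 °C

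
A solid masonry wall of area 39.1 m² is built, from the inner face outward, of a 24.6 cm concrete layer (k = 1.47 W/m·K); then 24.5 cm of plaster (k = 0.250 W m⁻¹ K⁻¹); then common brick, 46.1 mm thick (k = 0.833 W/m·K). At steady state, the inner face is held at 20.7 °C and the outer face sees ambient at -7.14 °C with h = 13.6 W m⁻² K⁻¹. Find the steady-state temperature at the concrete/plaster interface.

Resistance network (inner→outer):
  R_concrete = L/(kA) = 0.246/(1.47·39.1) = 0.004280 K/W
  R_plaster = L/(kA) = 0.245/(0.250·39.1) = 0.02506 K/W
  R_common brick = L/(kA) = 0.0461/(0.833·39.1) = 0.001415 K/W
  R_conv,out = 1/(hA) = 1/(13.6·39.1) = 0.001881 K/W
ΣR = 0.004280 + 0.02506 + 0.001415 + 0.001881 = 0.03264 K/W
Q = ΔT/ΣR = (20.7 °C − -7.14 °C)/0.03264 = 852.9 W
From the inner boundary to the concrete/plaster interface, ΣR_partial = 0.004280 K/W.
T_interface = T_in − Q·ΣR_partial = 20.7 °C − (852.9)(0.004280) = 17.0 °C

T = 17.0 °C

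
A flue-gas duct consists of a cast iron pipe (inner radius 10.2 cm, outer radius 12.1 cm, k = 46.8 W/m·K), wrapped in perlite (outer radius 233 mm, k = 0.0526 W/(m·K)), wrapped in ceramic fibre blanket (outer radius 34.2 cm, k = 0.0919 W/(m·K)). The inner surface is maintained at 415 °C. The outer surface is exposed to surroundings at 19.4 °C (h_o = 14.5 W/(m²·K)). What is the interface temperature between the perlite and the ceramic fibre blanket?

Resistance network (inner→outer):
  R'_cast iron = ln(0.121/0.102)/(2πk) = 0.1708/(2π·46.8) = 5.809×10^-4 m·K/W
  R'_perlite = ln(0.233/0.121)/(2πk) = 0.6552/(2π·0.0526) = 1.983 m·K/W
  R'_ceramic fibre blanket = ln(0.342/0.233)/(2πk) = 0.3838/(2π·0.0919) = 0.6646 m·K/W
  R'_conv,out = 1/(2πr h) = 1/(2π·0.342·14.5) = 0.03209 m·K/W
ΣR = 5.809×10^-4 + 1.983 + 0.6646 + 0.03209 = 2.680 m·K/W
Q' = ΔT/ΣR = (415 °C − 19.4 °C)/2.680 = 147.6 W/m
From the inner boundary to the perlite/ceramic fibre blanket interface, ΣR_partial = 1.984 m·K/W.
T_interface = T_in − Q'·ΣR_partial = 415 °C − (147.6)(1.984) = 122 °C

T = 122 °C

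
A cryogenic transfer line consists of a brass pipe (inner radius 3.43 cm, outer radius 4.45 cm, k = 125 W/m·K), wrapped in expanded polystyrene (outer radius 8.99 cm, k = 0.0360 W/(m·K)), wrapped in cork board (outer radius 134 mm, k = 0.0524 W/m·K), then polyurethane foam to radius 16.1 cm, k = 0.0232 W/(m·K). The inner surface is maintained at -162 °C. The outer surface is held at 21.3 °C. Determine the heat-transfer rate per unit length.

Treat each layer as a resistance in series:
  R'_brass = ln(0.0445/0.0343)/(2πk) = 0.2603/(2π·125) = 3.315×10^-4 m·K/W
  R'_expanded polystyrene = ln(0.0899/0.0445)/(2πk) = 0.7032/(2π·0.0360) = 3.109 m·K/W
  R'_cork board = ln(0.134/0.0899)/(2πk) = 0.3991/(2π·0.0524) = 1.212 m·K/W
  R'_polyurethane foam = ln(0.161/0.134)/(2πk) = 0.1836/(2π·0.0232) = 1.259 m·K/W
ΣR = 3.315×10^-4 + 3.109 + 1.212 + 1.259 = 5.580 m·K/W
Q' = ΔT/ΣR = (-162 °C − 21.3 °C)/5.580 = -32.8 W/m
(Negative Q' ⇒ heat flows inward; heat gain = 32.8 W/m.)

Q' = 32.8 W/m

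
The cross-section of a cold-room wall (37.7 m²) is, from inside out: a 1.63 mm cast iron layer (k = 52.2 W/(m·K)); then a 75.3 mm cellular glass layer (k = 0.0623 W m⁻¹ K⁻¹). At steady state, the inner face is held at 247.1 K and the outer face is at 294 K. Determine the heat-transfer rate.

Q = 1460 W

Resistance network (inner→outer):
  R_cast iron = L/(kA) = 0.00163/(52.2·37.7) = 8.283×10^-7 K/W
  R_cellular glass = L/(kA) = 0.0753/(0.0623·37.7) = 0.03206 K/W
ΣR = 8.283×10^-7 + 0.03206 = 0.03206 K/W
Q = ΔT/ΣR = (247.1 K − 294 K)/0.03206 = -1460 W
(Negative Q ⇒ heat flows inward; heat gain = 1460 W.)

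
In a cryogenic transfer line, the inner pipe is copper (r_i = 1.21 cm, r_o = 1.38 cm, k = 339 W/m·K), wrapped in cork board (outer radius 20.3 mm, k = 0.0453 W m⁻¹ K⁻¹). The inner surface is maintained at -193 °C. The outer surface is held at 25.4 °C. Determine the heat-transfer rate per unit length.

Q' = 161 W/m

Treat each layer as a resistance in series:
  R'_copper = ln(0.0138/0.0121)/(2πk) = 0.1315/(2π·339) = 6.172×10^-5 m·K/W
  R'_cork board = ln(0.0203/0.0138)/(2πk) = 0.3860/(2π·0.0453) = 1.356 m·K/W
ΣR = 6.172×10^-5 + 1.356 = 1.356 m·K/W
Q' = ΔT/ΣR = (-193 °C − 25.4 °C)/1.356 = -161 W/m
(Negative Q' ⇒ heat flows inward; heat gain = 161 W/m.)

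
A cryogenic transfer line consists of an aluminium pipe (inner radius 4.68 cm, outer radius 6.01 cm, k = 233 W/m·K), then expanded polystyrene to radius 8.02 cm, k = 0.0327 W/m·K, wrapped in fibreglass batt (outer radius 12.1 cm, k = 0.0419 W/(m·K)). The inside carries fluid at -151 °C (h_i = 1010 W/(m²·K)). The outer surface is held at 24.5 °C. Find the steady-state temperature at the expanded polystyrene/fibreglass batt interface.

T = -67.8 °C

Resistance network (inner→outer):
  R'_conv,in = 1/(2πr h) = 1/(2π·0.0468·1010) = 0.003367 m·K/W
  R'_aluminium = ln(0.0601/0.0468)/(2πk) = 0.2501/(2π·233) = 1.709×10^-4 m·K/W
  R'_expanded polystyrene = ln(0.0802/0.0601)/(2πk) = 0.2885/(2π·0.0327) = 1.404 m·K/W
  R'_fibreglass batt = ln(0.121/0.0802)/(2πk) = 0.4113/(2π·0.0419) = 1.562 m·K/W
ΣR = 0.003367 + 1.709×10^-4 + 1.404 + 1.562 = 2.970 m·K/W
Q' = ΔT/ΣR = (-151 °C − 24.5 °C)/2.970 = -59.09 W/m
From the inner boundary to the expanded polystyrene/fibreglass batt interface, ΣR_partial = 1.408 m·K/W.
T_interface = T_in − Q'·ΣR_partial = -151 °C − (-59.09)(1.408) = -67.8 °C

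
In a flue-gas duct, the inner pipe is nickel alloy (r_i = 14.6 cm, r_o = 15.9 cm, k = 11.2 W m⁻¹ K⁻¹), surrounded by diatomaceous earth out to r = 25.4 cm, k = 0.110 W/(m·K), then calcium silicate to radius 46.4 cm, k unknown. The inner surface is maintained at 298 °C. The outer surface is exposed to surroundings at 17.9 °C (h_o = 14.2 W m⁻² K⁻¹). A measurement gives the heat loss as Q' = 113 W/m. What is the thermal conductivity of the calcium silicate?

ΣR = ΔT/Q' = |298 − 17.9|/113 = 2.479 m·K/W
Known resistances:
  R'_nickel alloy = ln(0.159/0.146)/(2πk) = 0.08530/(2π·11.2) = 0.001212 m·K/W
  R'_diatomaceous earth = ln(0.254/0.159)/(2πk) = 0.4684/(2π·0.110) = 0.6778 m·K/W
  R'_conv,out = 1/(2πr h) = 1/(2π·0.464·14.2) = 0.02416 m·K/W
R_calcium silicate = ΣR − ΣR_known = 2.479 − 0.7032 = 1.776 m·K/W
ln(r₂/r₁)/(2πk) = 1.776 ⇒ k = 0.6026/(2π·1.776) = 0.0540 W/m·K

k = 0.0540 W/m·K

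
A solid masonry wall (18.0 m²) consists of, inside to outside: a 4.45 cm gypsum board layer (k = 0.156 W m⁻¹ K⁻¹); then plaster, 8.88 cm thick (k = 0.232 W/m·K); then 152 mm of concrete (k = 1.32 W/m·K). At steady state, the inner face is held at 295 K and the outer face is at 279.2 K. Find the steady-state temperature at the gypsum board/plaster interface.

Treat each layer as a resistance in series:
  R_gypsum board = L/(kA) = 0.0445/(0.156·18.0) = 0.01585 K/W
  R_plaster = L/(kA) = 0.0888/(0.232·18.0) = 0.02126 K/W
  R_concrete = L/(kA) = 0.152/(1.32·18.0) = 0.006397 K/W
ΣR = 0.01585 + 0.02126 + 0.006397 = 0.04351 K/W
Q = ΔT/ΣR = (295 K − 279.2 K)/0.04351 = 363.1 W
From the inner boundary to the gypsum board/plaster interface, ΣR_partial = 0.01585 K/W.
T_interface = T_in − Q·ΣR_partial = 295 K − (363.1)(0.01585) = 289.2 K

T = 289.2 K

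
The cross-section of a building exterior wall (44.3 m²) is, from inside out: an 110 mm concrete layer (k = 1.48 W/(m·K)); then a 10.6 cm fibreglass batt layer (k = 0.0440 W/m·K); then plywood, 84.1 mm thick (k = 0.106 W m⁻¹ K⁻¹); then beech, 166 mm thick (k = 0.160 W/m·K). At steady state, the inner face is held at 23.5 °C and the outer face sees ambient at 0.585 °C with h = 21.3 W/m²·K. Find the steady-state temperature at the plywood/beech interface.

T = 6.28 °C

Series thermal resistances, inner to outer:
  R_concrete = L/(kA) = 0.110/(1.48·44.3) = 0.001678 K/W
  R_fibreglass batt = L/(kA) = 0.106/(0.0440·44.3) = 0.05438 K/W
  R_plywood = L/(kA) = 0.0841/(0.106·44.3) = 0.01791 K/W
  R_beech = L/(kA) = 0.166/(0.160·44.3) = 0.02342 K/W
  R_conv,out = 1/(hA) = 1/(21.3·44.3) = 0.001060 K/W
ΣR = 0.001678 + 0.05438 + 0.01791 + 0.02342 + 0.001060 = 0.09845 K/W
Q = ΔT/ΣR = (23.5 °C − 0.585 °C)/0.09845 = 232.8 W
From the inner boundary to the plywood/beech interface, ΣR_partial = 0.07397 K/W.
T_interface = T_in − Q·ΣR_partial = 23.5 °C − (232.8)(0.07397) = 6.28 °C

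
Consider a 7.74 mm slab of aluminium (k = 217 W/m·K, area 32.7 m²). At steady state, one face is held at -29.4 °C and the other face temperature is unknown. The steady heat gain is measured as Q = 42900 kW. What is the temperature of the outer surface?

Series resistances:
  R_aluminium = L/(kA) = 0.00774/(217·32.7) = 1.091×10^-6 K/W
ΣR = 1.091×10^-6 K/W
ΔT = Q·ΣR = 4.29×10^7 × 1.091×10^-6 = 46.80 K
Heat flows inward, so T_out = T_in + ΔT = -29.4 + 46.80 = 17.4 °C

T_out = 17.4 °C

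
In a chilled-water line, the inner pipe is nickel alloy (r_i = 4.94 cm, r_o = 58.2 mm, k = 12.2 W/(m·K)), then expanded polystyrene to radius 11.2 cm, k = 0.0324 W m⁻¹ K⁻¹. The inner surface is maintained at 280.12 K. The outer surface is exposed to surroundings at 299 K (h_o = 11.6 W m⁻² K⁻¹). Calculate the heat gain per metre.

Treat each layer as a resistance in series:
  R'_nickel alloy = ln(0.0582/0.0494)/(2πk) = 0.1639/(2π·12.2) = 0.002139 m·K/W
  R'_expanded polystyrene = ln(0.112/0.0582)/(2πk) = 0.6546/(2π·0.0324) = 3.216 m·K/W
  R'_conv,out = 1/(2πr h) = 1/(2π·0.112·11.6) = 0.1225 m·K/W
ΣR = 0.002139 + 3.216 + 0.1225 = 3.341 m·K/W
Q' = ΔT/ΣR = (280.12 K − 299 K)/3.341 = -5.65 W/m
(Negative Q' ⇒ heat flows inward; heat gain = 5.65 W/m.)

Q' = 5.65 W/m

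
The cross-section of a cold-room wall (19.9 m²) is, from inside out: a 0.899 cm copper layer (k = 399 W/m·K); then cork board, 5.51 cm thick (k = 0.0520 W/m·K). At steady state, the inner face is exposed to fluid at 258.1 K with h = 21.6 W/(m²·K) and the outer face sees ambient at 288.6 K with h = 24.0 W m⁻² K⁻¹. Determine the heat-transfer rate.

Q = 529 W

Series thermal resistances, inner to outer:
  R_conv,in = 1/(hA) = 1/(21.6·19.9) = 0.002326 K/W
  R_copper = L/(kA) = 0.00899/(399·19.9) = 1.132×10^-6 K/W
  R_cork board = L/(kA) = 0.0551/(0.0520·19.9) = 0.05325 K/W
  R_conv,out = 1/(hA) = 1/(24.0·19.9) = 0.002094 K/W
ΣR = 0.002326 + 1.132×10^-6 + 0.05325 + 0.002094 = 0.05767 K/W
Q = ΔT/ΣR = (258.1 K − 288.6 K)/0.05767 = -529 W
(Negative Q ⇒ heat flows inward; heat gain = 529 W.)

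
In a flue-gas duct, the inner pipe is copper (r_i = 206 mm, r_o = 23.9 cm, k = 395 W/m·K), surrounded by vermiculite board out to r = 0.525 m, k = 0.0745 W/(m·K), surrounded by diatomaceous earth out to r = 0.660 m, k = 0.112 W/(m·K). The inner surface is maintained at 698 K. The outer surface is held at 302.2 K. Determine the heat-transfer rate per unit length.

Series thermal resistances, inner to outer:
  R'_copper = ln(0.239/0.206)/(2πk) = 0.1486/(2π·395) = 5.987×10^-5 m·K/W
  R'_vermiculite board = ln(0.525/0.239)/(2πk) = 0.7869/(2π·0.0745) = 1.681 m·K/W
  R'_diatomaceous earth = ln(0.660/0.525)/(2πk) = 0.2288/(2π·0.112) = 0.3252 m·K/W
ΣR = 5.987×10^-5 + 1.681 + 0.3252 = 2.006 m·K/W
Q' = ΔT/ΣR = (698 K − 302.2 K)/2.006 = 197 W/m

Q' = 197 W/m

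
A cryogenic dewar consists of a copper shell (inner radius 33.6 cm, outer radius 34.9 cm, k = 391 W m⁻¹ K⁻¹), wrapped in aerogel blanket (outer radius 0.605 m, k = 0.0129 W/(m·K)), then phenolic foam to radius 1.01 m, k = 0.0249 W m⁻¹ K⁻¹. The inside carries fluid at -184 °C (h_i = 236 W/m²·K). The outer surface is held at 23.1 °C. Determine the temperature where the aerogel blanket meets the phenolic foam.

T = -22.6 °C

Series thermal resistances, inner to outer:
  R_conv,in = 1/(4πr²h) = 1/(4π·0.336²·236) = 0.002987 K/W
  R_copper = (1/0.336 − 1/0.349)/(4πk) = 0.1109/(4π·391) = 2.256×10^-5 K/W
  R_aerogel blanket = (1/0.349 − 1/0.605)/(4πk) = 1.212/(4π·0.0129) = 7.479 K/W
  R_phenolic foam = (1/0.605 − 1/1.01)/(4πk) = 0.6628/(4π·0.0249) = 2.118 K/W
ΣR = 0.002987 + 2.256×10^-5 + 7.479 + 2.118 = 9.600 K/W
Q = ΔT/ΣR = (-184 °C − 23.1 °C)/9.600 = -21.57 W
From the inner boundary to the aerogel blanket/phenolic foam interface, ΣR_partial = 7.482 K/W.
T_interface = T_in − Q·ΣR_partial = -184 °C − (-21.57)(7.482) = -22.6 °C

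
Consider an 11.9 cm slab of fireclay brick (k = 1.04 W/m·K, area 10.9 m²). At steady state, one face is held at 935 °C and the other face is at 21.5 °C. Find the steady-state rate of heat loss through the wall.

Q = 87000 W

Q = kA·ΔT/L = 1.04 × 10.9 × |935 °C − 21.5 °C| / 0.119 = 87000 W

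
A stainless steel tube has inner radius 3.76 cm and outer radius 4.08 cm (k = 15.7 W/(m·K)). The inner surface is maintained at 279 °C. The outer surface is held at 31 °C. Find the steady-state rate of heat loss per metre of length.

Q' = 300 kW/m

Q' = 2πk·ΔT/ln(r₂/r₁) = 2π × 15.7 × 248 / ln(0.0408/0.0376) = 3.00×10^5 W/m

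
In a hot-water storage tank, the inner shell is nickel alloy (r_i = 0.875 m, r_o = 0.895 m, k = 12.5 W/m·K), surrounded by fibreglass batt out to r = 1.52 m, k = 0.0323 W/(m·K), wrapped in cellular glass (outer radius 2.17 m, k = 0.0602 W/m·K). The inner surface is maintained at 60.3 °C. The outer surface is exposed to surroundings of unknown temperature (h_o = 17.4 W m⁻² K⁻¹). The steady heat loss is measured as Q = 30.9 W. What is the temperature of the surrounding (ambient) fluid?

Sum the resistances:
  R_nickel alloy = (1/0.875 − 1/0.895)/(4πk) = 0.02554/(4π·12.5) = 1.626×10^-4 K/W
  R_fibreglass batt = (1/0.895 − 1/1.52)/(4πk) = 0.4594/(4π·0.0323) = 1.132 K/W
  R_cellular glass = (1/1.52 − 1/2.17)/(4πk) = 0.1971/(4π·0.0602) = 0.2605 K/W
  R_conv,out = 1/(4πr²h) = 1/(4π·2.17²·17.4) = 9.712×10^-4 K/W
ΣR = 1.394 K/W
ΔT = Q·ΣR = 30.9 × 1.394 = 43.07 K
Heat flows outward, so T_out = T_in − ΔT = 60.3 − 43.07 = 17.2 °C

T_out = 17.2 °C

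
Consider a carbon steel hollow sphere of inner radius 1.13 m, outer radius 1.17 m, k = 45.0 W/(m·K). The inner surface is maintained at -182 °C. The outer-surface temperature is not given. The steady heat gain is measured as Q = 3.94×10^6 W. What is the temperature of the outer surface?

T_out = 28.8 °C

Sum the resistances:
  R_carbon steel = (1/1.13 − 1/1.17)/(4πk) = 0.03025/(4π·45.0) = 5.350×10^-5 K/W
ΣR = 5.350×10^-5 K/W
ΔT = Q·ΣR = 3.94×10^6 × 5.350×10^-5 = 210.8 K
Heat flows inward, so T_out = T_in + ΔT = -182 + 210.8 = 28.8 °C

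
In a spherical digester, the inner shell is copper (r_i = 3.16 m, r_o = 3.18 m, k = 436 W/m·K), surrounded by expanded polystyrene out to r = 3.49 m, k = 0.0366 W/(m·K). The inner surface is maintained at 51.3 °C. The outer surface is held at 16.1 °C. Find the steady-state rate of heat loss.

Series thermal resistances, inner to outer:
  R_copper = (1/3.16 − 1/3.18)/(4πk) = 0.001990/(4π·436) = 3.633×10^-7 K/W
  R_expanded polystyrene = (1/3.18 − 1/3.49)/(4πk) = 0.02793/(4π·0.0366) = 0.06073 K/W
ΣR = 3.633×10^-7 + 0.06073 = 0.06073 K/W
Q = ΔT/ΣR = (51.3 °C − 16.1 °C)/0.06073 = 580 W

Q = 580 W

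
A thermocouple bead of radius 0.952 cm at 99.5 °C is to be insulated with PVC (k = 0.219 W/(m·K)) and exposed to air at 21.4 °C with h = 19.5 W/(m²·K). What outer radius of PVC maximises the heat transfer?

For a sphere, r_cr = 2k_ins/h = 2·0.219/19.5 = 0.0225 m = 2.25 cm

r_cr = 2.25 cm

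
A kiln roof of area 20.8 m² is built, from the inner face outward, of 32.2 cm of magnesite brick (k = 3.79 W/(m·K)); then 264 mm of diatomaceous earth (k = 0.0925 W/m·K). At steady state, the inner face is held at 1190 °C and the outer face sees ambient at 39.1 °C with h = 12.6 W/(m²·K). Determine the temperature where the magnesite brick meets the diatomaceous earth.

T = 1158 °C

Treat each layer as a resistance in series:
  R_magnesite brick = L/(kA) = 0.322/(3.79·20.8) = 0.004085 K/W
  R_diatomaceous earth = L/(kA) = 0.264/(0.0925·20.8) = 0.1372 K/W
  R_conv,out = 1/(hA) = 1/(12.6·20.8) = 0.003816 K/W
ΣR = 0.004085 + 0.1372 + 0.003816 = 0.1451 K/W
Q = ΔT/ΣR = (1190 °C − 39.1 °C)/0.1451 = 7932 W
From the inner boundary to the magnesite brick/diatomaceous earth interface, ΣR_partial = 0.004085 K/W.
T_interface = T_in − Q·ΣR_partial = 1190 °C − (7932)(0.004085) = 1158 °C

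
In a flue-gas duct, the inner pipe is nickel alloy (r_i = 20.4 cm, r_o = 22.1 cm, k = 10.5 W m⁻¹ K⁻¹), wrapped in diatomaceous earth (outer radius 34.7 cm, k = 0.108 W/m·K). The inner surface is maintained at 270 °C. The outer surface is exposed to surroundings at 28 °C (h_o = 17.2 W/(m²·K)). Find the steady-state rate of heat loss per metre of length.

Q' = 349 W/m

Series thermal resistances, inner to outer:
  R'_nickel alloy = ln(0.221/0.204)/(2πk) = 0.08004/(2π·10.5) = 0.001213 m·K/W
  R'_diatomaceous earth = ln(0.347/0.221)/(2πk) = 0.4512/(2π·0.108) = 0.6649 m·K/W
  R'_conv,out = 1/(2πr h) = 1/(2π·0.347·17.2) = 0.02667 m·K/W
ΣR = 0.001213 + 0.6649 + 0.02667 = 0.6928 m·K/W
Q' = ΔT/ΣR = (270 °C − 28 °C)/0.6928 = 349 W/m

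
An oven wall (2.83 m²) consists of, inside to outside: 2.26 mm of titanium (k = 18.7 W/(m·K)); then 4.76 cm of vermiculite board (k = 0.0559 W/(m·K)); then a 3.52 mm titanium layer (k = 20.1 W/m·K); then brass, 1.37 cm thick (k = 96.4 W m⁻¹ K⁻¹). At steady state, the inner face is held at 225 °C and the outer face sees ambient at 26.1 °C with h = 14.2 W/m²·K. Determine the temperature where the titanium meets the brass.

T = 41.3 °C

Resistance network (inner→outer):
  R_titanium = L/(kA) = 0.00226/(18.7·2.83) = 4.271×10^-5 K/W
  R_vermiculite board = L/(kA) = 0.0476/(0.0559·2.83) = 0.3009 K/W
  R_titanium = L/(kA) = 0.00352/(20.1·2.83) = 6.188×10^-5 K/W
  R_brass = L/(kA) = 0.0137/(96.4·2.83) = 5.022×10^-5 K/W
  R_conv,out = 1/(hA) = 1/(14.2·2.83) = 0.02488 K/W
ΣR = 4.271×10^-5 + 0.3009 + 6.188×10^-5 + 5.022×10^-5 + 0.02488 = 0.3259 K/W
Q = ΔT/ΣR = (225 °C − 26.1 °C)/0.3259 = 610.3 W
From the inner boundary to the titanium/brass interface, ΣR_partial = 0.3010 K/W.
T_interface = T_in − Q·ΣR_partial = 225 °C − (610.3)(0.3010) = 41.3 °C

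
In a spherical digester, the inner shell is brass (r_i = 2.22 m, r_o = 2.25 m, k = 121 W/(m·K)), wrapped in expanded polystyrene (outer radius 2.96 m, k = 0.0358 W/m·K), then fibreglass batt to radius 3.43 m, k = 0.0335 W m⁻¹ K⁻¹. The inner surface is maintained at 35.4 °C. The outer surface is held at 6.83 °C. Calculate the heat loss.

Q = 82.3 W

Resistance network (inner→outer):
  R_brass = (1/2.22 − 1/2.25)/(4πk) = 0.006006/(4π·121) = 3.950×10^-6 K/W
  R_expanded polystyrene = (1/2.25 − 1/2.96)/(4πk) = 0.1066/(4π·0.0358) = 0.2370 K/W
  R_fibreglass batt = (1/2.96 − 1/3.43)/(4πk) = 0.04629/(4π·0.0335) = 0.1100 K/W
ΣR = 3.950×10^-6 + 0.2370 + 0.1100 = 0.3470 K/W
Q = ΔT/ΣR = (35.4 °C − 6.83 °C)/0.3470 = 82.3 W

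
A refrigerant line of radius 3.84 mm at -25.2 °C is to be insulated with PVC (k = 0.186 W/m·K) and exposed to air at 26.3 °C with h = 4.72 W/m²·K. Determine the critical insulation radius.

r_cr = 3.94 cm

For a cylinder, r_cr = k_ins/h = 0.186/4.72 = 0.0394 m = 3.94 cm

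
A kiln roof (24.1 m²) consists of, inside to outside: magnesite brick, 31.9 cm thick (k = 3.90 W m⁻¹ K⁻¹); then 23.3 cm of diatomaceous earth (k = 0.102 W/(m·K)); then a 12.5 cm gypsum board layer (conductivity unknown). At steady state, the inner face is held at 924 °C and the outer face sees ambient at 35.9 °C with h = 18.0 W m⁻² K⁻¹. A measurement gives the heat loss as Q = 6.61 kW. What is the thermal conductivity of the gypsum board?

ΣR = ΔT/Q = |924 − 35.9|/6610 = 0.1344 K/W
Known resistances:
  R_magnesite brick = L/(kA) = 0.319/(3.90·24.1) = 0.003394 K/W
  R_diatomaceous earth = L/(kA) = 0.233/(0.102·24.1) = 0.09478 K/W
  R_conv,out = 1/(hA) = 1/(18.0·24.1) = 0.002305 K/W
R_gypsum board = ΣR − ΣR_known = 0.1344 − 0.1005 = 0.03390 K/W
L/(kA) = 0.03390 ⇒ k = 0.125/(0.03390·24.1) = 0.153 W/m·K

k = 0.153 W/m·K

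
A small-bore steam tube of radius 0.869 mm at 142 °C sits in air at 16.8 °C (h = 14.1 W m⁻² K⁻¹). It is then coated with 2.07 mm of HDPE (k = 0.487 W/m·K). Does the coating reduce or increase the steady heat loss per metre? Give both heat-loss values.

Critical radius for a cylinder: r_cr = k/h = 0.0345 m = 3.45 cm.
Outer radius after coating: r₂ = 8.69×10^-4 + 0.00207 = 0.002939 m.
Since r₁ < r_cr and r₂ ≤ r_cr, the coating moves toward the maximum at r_cr — heat loss rises.
Bare: R = 1/(2πr₁h) = 12.99 m·K/W; Q = 125.2/12.99 = 9.64 W/m.
Coated: R = R_cond + R_conv = 4.239 m·K/W; Q = 125.2/4.239 = 29.5 W/m.

increases: 9.64 → 29.5 W/m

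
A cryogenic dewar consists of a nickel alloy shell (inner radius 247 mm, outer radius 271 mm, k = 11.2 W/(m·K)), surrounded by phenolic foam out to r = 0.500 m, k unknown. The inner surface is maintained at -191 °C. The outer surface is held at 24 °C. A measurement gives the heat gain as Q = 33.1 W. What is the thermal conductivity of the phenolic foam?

ΣR = ΔT/Q = |-191 − 24|/33.1 = 6.495 K/W
Known resistances:
  R_nickel alloy = (1/0.247 − 1/0.271)/(4πk) = 0.3585/(4π·11.2) = 0.002548 K/W
R_phenolic foam = ΣR − ΣR_known = 6.495 − 0.002548 = 6.492 K/W
(1/r₁−1/r₂)/(4πk) = 6.492 ⇒ k = 1.690/(4π·6.492) = 0.0207 W/m·K

k = 0.0207 W/m·K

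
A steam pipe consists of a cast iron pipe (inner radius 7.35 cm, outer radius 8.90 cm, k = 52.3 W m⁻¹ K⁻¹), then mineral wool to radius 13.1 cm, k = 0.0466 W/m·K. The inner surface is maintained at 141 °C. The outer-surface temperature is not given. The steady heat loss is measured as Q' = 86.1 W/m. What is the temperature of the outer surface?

T_out = 27.3 °C

Series resistances:
  R'_cast iron = ln(0.0890/0.0735)/(2πk) = 0.1914/(2π·52.3) = 5.823×10^-4 m·K/W
  R'_mineral wool = ln(0.131/0.0890)/(2πk) = 0.3866/(2π·0.0466) = 1.320 m·K/W
ΣR = 1.321 m·K/W
ΔT = Q'·ΣR = 86.1 × 1.321 = 113.7 K
Heat flows outward, so T_out = T_in − ΔT = 141 − 113.7 = 27.3 °C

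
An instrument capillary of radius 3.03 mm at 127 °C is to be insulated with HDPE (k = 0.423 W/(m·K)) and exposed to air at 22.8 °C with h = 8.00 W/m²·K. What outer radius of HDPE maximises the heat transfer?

For a cylinder, r_cr = k_ins/h = 0.423/8.00 = 0.0529 m = 5.29 cm

r_cr = 5.29 cm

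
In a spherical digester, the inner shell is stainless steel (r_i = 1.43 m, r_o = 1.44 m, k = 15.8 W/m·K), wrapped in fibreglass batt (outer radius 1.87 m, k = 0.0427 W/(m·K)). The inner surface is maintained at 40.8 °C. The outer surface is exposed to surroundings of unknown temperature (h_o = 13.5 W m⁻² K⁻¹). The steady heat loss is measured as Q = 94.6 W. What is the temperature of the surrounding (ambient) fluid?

T_out = 12.5 °C

Series resistances:
  R_stainless steel = (1/1.43 − 1/1.44)/(4πk) = 0.004856/(4π·15.8) = 2.446×10^-5 K/W
  R_fibreglass batt = (1/1.44 − 1/1.87)/(4πk) = 0.1597/(4π·0.0427) = 0.2976 K/W
  R_conv,out = 1/(4πr²h) = 1/(4π·1.87²·13.5) = 0.001686 K/W
ΣR = 0.2993 K/W
ΔT = Q·ΣR = 94.6 × 0.2993 = 28.31 K
Heat flows outward, so T_out = T_in − ΔT = 40.8 − 28.31 = 12.5 °C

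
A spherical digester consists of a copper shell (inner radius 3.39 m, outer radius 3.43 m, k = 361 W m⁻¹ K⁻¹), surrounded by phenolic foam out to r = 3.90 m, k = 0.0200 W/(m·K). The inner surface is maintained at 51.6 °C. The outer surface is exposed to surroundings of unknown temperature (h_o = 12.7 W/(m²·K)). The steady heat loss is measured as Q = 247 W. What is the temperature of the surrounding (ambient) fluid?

Series resistances:
  R_copper = (1/3.39 − 1/3.43)/(4πk) = 0.003440/(4π·361) = 7.583×10^-7 K/W
  R_phenolic foam = (1/3.43 − 1/3.90)/(4πk) = 0.03513/(4π·0.0200) = 0.1398 K/W
  R_conv,out = 1/(4πr²h) = 1/(4π·3.90²·12.7) = 4.120×10^-4 K/W
ΣR = 0.1402 K/W
ΔT = Q·ΣR = 247 × 0.1402 = 34.63 K
Heat flows outward, so T_out = T_in − ΔT = 51.6 − 34.63 = 17.0 °C

T_out = 17.0 °C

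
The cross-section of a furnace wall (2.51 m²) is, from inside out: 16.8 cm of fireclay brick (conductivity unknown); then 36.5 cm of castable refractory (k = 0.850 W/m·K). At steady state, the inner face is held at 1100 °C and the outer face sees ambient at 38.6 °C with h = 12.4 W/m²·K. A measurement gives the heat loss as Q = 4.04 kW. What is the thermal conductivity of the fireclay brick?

ΣR = ΔT/Q = |1100 − 38.6|/4040 = 0.2627 K/W
Known resistances:
  R_castable refractory = L/(kA) = 0.365/(0.850·2.51) = 0.1711 K/W
  R_conv,out = 1/(hA) = 1/(12.4·2.51) = 0.03213 K/W
R_fireclay brick = ΣR − ΣR_known = 0.2627 − 0.2032 = 0.05950 K/W
L/(kA) = 0.05950 ⇒ k = 0.168/(0.05950·2.51) = 1.12 W/m·K

k = 1.12 W/m·K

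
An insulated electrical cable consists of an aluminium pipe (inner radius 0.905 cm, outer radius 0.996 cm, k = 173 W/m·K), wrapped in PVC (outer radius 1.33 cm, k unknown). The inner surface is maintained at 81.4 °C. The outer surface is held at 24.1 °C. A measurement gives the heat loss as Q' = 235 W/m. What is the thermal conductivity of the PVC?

ΣR = ΔT/Q' = |81.4 − 24.1|/235 = 0.2438 m·K/W
Known resistances:
  R'_aluminium = ln(0.00996/0.00905)/(2πk) = 0.09581/(2π·173) = 8.814×10^-5 m·K/W
R_PVC = ΣR − ΣR_known = 0.2438 − 8.814×10^-5 = 0.2437 m·K/W
ln(r₂/r₁)/(2πk) = 0.2437 ⇒ k = 0.2892/(2π·0.2437) = 0.189 W/m·K

k = 0.189 W/m·K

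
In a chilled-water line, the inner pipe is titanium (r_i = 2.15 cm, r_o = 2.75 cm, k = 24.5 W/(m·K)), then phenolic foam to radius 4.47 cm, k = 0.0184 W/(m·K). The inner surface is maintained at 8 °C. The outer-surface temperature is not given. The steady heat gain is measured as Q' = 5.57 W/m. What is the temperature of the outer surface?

T_out = 31.4 °C

Series resistances:
  R'_titanium = ln(0.0275/0.0215)/(2πk) = 0.2461/(2π·24.5) = 0.001599 m·K/W
  R'_phenolic foam = ln(0.0447/0.0275)/(2πk) = 0.4858/(2π·0.0184) = 4.202 m·K/W
ΣR = 4.204 m·K/W
ΔT = Q'·ΣR = 5.57 × 4.204 = 23.42 K
Heat flows inward, so T_out = T_in + ΔT = 8 + 23.42 = 31.4 °C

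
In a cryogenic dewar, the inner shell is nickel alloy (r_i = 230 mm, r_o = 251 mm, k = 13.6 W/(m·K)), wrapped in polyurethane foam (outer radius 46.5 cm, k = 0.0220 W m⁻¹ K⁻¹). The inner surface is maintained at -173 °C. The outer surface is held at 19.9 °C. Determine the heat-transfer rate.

Q = 29.1 W

Treat each layer as a resistance in series:
  R_nickel alloy = (1/0.230 − 1/0.251)/(4πk) = 0.3638/(4π·13.6) = 0.002128 K/W
  R_polyurethane foam = (1/0.251 − 1/0.465)/(4πk) = 1.834/(4π·0.0220) = 6.632 K/W
ΣR = 0.002128 + 6.632 = 6.634 K/W
Q = ΔT/ΣR = (-173 °C − 19.9 °C)/6.634 = -29.1 W
(Negative Q ⇒ heat flows inward; heat gain = 29.1 W.)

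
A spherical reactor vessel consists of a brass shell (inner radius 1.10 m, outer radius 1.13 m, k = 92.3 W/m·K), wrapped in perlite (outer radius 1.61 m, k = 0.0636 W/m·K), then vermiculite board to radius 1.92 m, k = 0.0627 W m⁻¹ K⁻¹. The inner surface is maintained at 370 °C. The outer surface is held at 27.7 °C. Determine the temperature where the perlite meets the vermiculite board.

Series thermal resistances, inner to outer:
  R_brass = (1/1.10 − 1/1.13)/(4πk) = 0.02414/(4π·92.3) = 2.081×10^-5 K/W
  R_perlite = (1/1.13 − 1/1.61)/(4πk) = 0.2638/(4π·0.0636) = 0.3301 K/W
  R_vermiculite board = (1/1.61 − 1/1.92)/(4πk) = 0.1003/(4π·0.0627) = 0.1273 K/W
ΣR = 2.081×10^-5 + 0.3301 + 0.1273 = 0.4574 K/W
Q = ΔT/ΣR = (370 °C − 27.7 °C)/0.4574 = 748.4 W
From the inner boundary to the perlite/vermiculite board interface, ΣR_partial = 0.3301 K/W.
T_interface = T_in − Q·ΣR_partial = 370 °C − (748.4)(0.3301) = 123 °C

T = 123 °C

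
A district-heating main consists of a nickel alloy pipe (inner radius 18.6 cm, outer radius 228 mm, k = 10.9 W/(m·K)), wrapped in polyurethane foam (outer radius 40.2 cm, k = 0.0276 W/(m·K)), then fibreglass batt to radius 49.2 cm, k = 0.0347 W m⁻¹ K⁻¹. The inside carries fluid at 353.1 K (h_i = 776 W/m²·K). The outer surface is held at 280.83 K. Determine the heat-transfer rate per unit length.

Treat each layer as a resistance in series:
  R'_conv,in = 1/(2πr h) = 1/(2π·0.186·776) = 0.001103 m·K/W
  R'_nickel alloy = ln(0.228/0.186)/(2πk) = 0.2036/(2π·10.9) = 0.002973 m·K/W
  R'_polyurethane foam = ln(0.402/0.228)/(2πk) = 0.5671/(2π·0.0276) = 3.270 m·K/W
  R'_fibreglass batt = ln(0.492/0.402)/(2πk) = 0.2020/(2π·0.0347) = 0.9266 m·K/W
ΣR = 0.001103 + 0.002973 + 3.270 + 0.9266 = 4.201 m·K/W
Q' = ΔT/ΣR = (353.1 K − 280.83 K)/4.201 = 17.2 W/m

Q' = 17.2 W/m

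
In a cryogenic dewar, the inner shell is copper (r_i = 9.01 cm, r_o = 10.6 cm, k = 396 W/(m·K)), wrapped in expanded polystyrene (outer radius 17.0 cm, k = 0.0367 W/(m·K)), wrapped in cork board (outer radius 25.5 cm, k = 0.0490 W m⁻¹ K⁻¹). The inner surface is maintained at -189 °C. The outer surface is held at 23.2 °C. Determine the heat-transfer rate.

Q = 19.5 W

Resistance network (inner→outer):
  R_copper = (1/0.0901 − 1/0.106)/(4πk) = 1.665/(4π·396) = 3.346×10^-4 K/W
  R_expanded polystyrene = (1/0.106 − 1/0.170)/(4πk) = 3.552/(4π·0.0367) = 7.701 K/W
  R_cork board = (1/0.170 − 1/0.255)/(4πk) = 1.961/(4π·0.0490) = 3.184 K/W
ΣR = 3.346×10^-4 + 7.701 + 3.184 = 10.89 K/W
Q = ΔT/ΣR = (-189 °C − 23.2 °C)/10.89 = -19.5 W
(Negative Q ⇒ heat flows inward; heat gain = 19.5 W.)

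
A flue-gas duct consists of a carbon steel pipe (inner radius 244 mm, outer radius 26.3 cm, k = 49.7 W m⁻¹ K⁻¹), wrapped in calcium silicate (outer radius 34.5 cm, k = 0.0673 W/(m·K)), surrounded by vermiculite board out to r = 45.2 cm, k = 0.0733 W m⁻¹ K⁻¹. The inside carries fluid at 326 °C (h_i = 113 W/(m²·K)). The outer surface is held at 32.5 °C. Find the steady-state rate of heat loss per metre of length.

Series thermal resistances, inner to outer:
  R'_conv,in = 1/(2πr h) = 1/(2π·0.244·113) = 0.005772 m·K/W
  R'_carbon steel = ln(0.263/0.244)/(2πk) = 0.07499/(2π·49.7) = 2.401×10^-4 m·K/W
  R'_calcium silicate = ln(0.345/0.263)/(2πk) = 0.2714/(2π·0.0673) = 0.6418 m·K/W
  R'_vermiculite board = ln(0.452/0.345)/(2πk) = 0.2701/(2π·0.0733) = 0.5865 m·K/W
ΣR = 0.005772 + 2.401×10^-4 + 0.6418 + 0.5865 = 1.234 m·K/W
Q' = ΔT/ΣR = (326 °C − 32.5 °C)/1.234 = 238 W/m

Q' = 238 W/m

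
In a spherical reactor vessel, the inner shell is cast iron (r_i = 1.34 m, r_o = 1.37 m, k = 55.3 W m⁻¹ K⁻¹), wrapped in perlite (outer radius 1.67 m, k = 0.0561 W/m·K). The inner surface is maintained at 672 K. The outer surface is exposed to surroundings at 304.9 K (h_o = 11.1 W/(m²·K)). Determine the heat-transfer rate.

Q = 1950 W

Treat each layer as a resistance in series:
  R_cast iron = (1/1.34 − 1/1.37)/(4πk) = 0.01634/(4π·55.3) = 2.352×10^-5 K/W
  R_perlite = (1/1.37 − 1/1.67)/(4πk) = 0.1311/(4π·0.0561) = 0.1860 K/W
  R_conv,out = 1/(4πr²h) = 1/(4π·1.67²·11.1) = 0.002571 K/W
ΣR = 2.352×10^-5 + 0.1860 + 0.002571 = 0.1886 K/W
Q = ΔT/ΣR = (672 K − 304.9 K)/0.1886 = 1950 W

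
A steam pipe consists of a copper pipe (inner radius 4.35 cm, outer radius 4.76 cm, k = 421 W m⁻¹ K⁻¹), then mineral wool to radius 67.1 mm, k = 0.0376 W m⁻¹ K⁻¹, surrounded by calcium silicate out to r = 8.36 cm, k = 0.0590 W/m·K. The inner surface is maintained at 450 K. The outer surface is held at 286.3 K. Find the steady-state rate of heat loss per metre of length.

Q' = 80.0 W/m

Treat each layer as a resistance in series:
  R'_copper = ln(0.0476/0.0435)/(2πk) = 0.09007/(2π·421) = 3.405×10^-5 m·K/W
  R'_mineral wool = ln(0.0671/0.0476)/(2πk) = 0.3434/(2π·0.0376) = 1.453 m·K/W
  R'_calcium silicate = ln(0.0836/0.0671)/(2πk) = 0.2199/(2π·0.0590) = 0.5931 m·K/W
ΣR = 3.405×10^-5 + 1.453 + 0.5931 = 2.046 m·K/W
Q' = ΔT/ΣR = (450 K − 286.3 K)/2.046 = 80.0 W/m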